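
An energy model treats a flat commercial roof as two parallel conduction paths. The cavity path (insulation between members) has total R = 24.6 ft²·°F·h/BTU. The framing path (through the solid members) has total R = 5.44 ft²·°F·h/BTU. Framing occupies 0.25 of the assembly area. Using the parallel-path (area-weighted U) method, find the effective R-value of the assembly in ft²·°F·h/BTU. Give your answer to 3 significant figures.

13.1 ft²·°F·h/BTU

U_eff = 0.75/24.6 + 0.25/5.44 = 0.03049 + 0.04596 = 0.07644
R_eff = 1/U_eff = 13.08 ft²·°F·h/BTU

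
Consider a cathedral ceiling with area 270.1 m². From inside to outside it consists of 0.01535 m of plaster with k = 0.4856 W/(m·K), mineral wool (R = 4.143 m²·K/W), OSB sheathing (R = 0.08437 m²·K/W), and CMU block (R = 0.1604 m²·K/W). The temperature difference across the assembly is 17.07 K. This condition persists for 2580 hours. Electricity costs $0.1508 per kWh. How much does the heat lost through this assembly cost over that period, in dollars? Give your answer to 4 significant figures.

405.9 dollars

0.01535/0.4856 = 0.03161
R_total = 0.03161 + 4.143 + 0.08437 + 0.1604 = 4.4194 m²·K/W
Q = 270.1 × 17.07 / 4.4194 = 1043.3 W
E = 1043.3 W × 2580 h / 1000 = 2691.6 kWh
Cost = 2691.6 × 0.1508 = $405.9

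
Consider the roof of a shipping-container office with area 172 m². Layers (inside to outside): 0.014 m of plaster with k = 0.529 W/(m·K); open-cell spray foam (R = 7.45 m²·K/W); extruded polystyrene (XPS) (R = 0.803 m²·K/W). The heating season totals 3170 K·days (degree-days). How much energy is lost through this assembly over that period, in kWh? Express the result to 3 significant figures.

1580 kWh

0.014/0.529 = 0.02647
R_total = 0.02647 + 7.45 + 0.803 = 8.279 m²·K/W
E = A × HDD × 24 / R / 1000 = 172 × 3170 × 24 / 8.279 / 1000 = 1581 kWh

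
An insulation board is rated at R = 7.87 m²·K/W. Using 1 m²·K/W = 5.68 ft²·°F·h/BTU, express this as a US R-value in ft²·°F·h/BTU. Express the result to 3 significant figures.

R_US = 7.87 × 5.68 = 44.7

44.7 ft²·°F·h/BTU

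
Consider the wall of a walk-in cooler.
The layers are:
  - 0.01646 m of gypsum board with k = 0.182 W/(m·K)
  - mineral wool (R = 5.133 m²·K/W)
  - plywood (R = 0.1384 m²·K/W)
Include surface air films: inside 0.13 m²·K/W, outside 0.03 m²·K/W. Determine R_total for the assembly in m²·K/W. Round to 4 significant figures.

5.522 m²·K/W

0.01646/0.182 = 0.09044
R_total = 0.13 + 0.09044 + 5.133 + 0.1384 + 0.03 = 5.5218 m²·K/W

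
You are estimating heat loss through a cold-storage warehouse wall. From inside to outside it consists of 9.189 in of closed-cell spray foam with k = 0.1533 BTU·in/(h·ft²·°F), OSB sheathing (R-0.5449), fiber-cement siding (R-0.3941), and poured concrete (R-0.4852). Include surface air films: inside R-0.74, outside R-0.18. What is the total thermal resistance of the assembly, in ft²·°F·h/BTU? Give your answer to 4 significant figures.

62.29 ft²·°F·h/BTU

9.189/0.1533 = 59.941
R_total = 0.74 + 59.941 + 0.5449 + 0.3941 + 0.4852 + 0.18 = 62.285 ft²·°F·h/BTU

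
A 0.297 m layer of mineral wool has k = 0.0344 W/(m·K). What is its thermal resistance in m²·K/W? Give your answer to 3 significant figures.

R = L/k = 0.297/0.0344 = 8.634 m²·K/W

8.63 m²·K/W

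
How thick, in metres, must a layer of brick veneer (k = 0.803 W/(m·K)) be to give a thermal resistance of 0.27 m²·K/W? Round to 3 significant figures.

L = R·k = 0.27 × 0.803 = 0.2168 m

0.217 m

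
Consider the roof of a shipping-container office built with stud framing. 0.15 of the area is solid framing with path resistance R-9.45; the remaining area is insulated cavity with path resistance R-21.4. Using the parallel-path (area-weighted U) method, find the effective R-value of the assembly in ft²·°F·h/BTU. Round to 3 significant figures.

18.0 ft²·°F·h/BTU

U_eff = 0.85/21.4 + 0.15/9.45 = 0.03972 + 0.01587 = 0.05559
R_eff = 1/U_eff = 17.99 ft²·°F·h/BTU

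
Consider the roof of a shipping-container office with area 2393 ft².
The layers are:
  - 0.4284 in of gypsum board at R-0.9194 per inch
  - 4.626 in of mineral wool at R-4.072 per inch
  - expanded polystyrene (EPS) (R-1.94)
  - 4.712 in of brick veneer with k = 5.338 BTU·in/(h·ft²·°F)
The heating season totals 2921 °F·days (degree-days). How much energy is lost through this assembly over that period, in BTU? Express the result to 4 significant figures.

7607000 BTU

0.4284 × 0.9194 = 0.39387
4.626 × 4.072 = 18.837
4.712/5.338 = 0.88273
R_total = 0.39387 + 18.837 + 1.94 + 0.88273 = 22.054 ft²·°F·h/BTU
E = A × HDD × 24 / R = 2393 × 2921 × 24 / 22.054 = 7606800 BTU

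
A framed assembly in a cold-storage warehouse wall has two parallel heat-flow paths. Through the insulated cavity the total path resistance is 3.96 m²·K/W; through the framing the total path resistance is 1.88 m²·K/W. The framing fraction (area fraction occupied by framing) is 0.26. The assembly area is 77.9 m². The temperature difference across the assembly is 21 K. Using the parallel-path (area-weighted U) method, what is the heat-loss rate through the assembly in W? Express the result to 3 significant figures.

U_eff = 0.74/3.96 + 0.26/1.88 = 0.1869 + 0.1383 = 0.3252
R_eff = 1/U_eff = 3.075 m²·K/W
Q = 77.9 × 21 / 3.075 = 531.9 W

532 W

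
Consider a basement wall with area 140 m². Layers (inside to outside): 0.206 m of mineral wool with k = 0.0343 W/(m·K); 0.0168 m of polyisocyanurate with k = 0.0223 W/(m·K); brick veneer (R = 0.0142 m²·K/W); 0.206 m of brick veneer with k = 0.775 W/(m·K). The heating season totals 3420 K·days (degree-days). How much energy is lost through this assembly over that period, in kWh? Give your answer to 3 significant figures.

1630 kWh

0.206/0.0343 = 6.006
0.0168/0.0223 = 0.7534
0.206/0.775 = 0.2658
R_total = 6.006 + 0.7534 + 0.0142 + 0.2658 = 7.039 m²·K/W
E = A × HDD × 24 / R / 1000 = 140 × 3420 × 24 / 7.039 / 1000 = 1632 kWh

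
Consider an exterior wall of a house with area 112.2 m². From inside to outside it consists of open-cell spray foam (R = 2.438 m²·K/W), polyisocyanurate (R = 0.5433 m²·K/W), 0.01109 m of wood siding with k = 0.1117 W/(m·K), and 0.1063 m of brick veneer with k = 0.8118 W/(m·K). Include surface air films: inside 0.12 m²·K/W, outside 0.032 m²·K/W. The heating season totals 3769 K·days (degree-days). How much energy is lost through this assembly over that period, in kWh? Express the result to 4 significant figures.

0.01109/0.1117 = 0.099284
0.1063/0.8118 = 0.13094
R_total = 0.12 + 2.438 + 0.5433 + 0.099284 + 0.13094 + 0.032 = 3.3635 m²·K/W
E = A × HDD × 24 / R / 1000 = 112.2 × 3769 × 24 / 3.3635 / 1000 = 3017.4 kWh

3017 kWh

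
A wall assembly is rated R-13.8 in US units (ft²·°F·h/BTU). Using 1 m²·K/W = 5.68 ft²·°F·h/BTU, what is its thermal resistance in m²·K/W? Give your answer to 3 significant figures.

R_SI = 13.8/5.68 = 2.43

2.43 m²·K/W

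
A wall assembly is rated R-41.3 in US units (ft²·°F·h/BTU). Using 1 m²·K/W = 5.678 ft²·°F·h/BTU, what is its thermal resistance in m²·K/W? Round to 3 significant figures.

R_SI = 41.3/5.678 = 7.274

7.27 m²·K/W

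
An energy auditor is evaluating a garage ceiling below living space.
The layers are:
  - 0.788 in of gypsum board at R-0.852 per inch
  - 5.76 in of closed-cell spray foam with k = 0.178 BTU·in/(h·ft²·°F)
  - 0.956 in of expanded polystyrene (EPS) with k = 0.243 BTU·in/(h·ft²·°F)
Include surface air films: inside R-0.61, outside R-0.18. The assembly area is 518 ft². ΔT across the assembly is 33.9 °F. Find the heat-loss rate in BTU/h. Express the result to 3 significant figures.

465 BTU/h

0.788 × 0.852 = 0.6714
5.76/0.178 = 32.36
0.956/0.243 = 3.934
R_total = 0.61 + 0.6714 + 32.36 + 3.934 + 0.18 = 37.76 ft²·°F·h/BTU
Q = A·ΔT/R = 518 × 33.9 / 37.76 = 465.1 BTU/h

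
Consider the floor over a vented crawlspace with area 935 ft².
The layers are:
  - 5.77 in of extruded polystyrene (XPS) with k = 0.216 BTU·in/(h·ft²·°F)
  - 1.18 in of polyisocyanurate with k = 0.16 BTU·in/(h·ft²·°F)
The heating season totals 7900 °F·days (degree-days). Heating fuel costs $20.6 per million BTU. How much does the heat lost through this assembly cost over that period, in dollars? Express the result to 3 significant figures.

5.77/0.216 = 26.71
1.18/0.16 = 7.375
R_total = 26.71 + 7.375 = 34.09 ft²·°F·h/BTU
E = A × HDD × 24 / R = 935 × 7900 × 24 / 34.09 = 5201000 BTU
Cost = 5201000/10⁶ × 20.6 = $107.1

107 dollars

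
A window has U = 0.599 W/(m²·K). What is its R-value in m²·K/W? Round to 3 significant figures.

R = 1/U = 1/0.599 = 1.669

1.67 m²·K/W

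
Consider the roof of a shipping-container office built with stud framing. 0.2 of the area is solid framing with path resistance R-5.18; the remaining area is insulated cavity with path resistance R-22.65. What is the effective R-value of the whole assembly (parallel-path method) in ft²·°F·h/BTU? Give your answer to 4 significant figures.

13.53 ft²·°F·h/BTU

U_eff = 0.8/22.65 + 0.2/5.18 = 0.03532 + 0.03861 = 0.07393
R_eff = 1/U_eff = 13.526 ft²·°F·h/BTU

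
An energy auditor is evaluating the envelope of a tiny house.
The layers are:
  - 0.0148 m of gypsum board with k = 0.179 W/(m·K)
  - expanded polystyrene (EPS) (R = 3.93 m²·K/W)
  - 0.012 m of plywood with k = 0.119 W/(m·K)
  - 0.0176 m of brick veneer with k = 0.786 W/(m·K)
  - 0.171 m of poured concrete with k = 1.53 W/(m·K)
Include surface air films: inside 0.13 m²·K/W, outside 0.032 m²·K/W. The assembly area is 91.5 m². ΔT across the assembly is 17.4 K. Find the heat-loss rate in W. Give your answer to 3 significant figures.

0.0148/0.179 = 0.08268
0.012/0.119 = 0.1008
0.0176/0.786 = 0.02239
0.171/1.53 = 0.1118
R_total = 0.13 + 0.08268 + 3.93 + 0.1008 + 0.02239 + 0.1118 + 0.032 = 4.41 m²·K/W
Q = A·ΔT/R = 91.5 × 17.4 / 4.41 = 361 W

361 W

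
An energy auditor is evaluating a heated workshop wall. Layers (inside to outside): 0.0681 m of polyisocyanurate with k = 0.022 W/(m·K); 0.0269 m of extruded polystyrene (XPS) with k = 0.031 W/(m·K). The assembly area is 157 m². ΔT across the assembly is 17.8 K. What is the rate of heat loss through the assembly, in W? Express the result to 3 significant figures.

705 W

0.0681/0.022 = 3.095
0.0269/0.031 = 0.8677
R_total = 3.095 + 0.8677 = 3.963 m²·K/W
Q = A·ΔT/R = 157 × 17.8 / 3.963 = 705.1 W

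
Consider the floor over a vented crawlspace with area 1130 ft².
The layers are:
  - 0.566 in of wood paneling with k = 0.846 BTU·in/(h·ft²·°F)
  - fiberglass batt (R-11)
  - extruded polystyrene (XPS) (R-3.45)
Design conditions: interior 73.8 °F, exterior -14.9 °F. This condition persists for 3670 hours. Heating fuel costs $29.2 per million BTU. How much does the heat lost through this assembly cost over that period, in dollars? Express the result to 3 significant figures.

710 dollars

0.566/0.846 = 0.669
R_total = 0.669 + 11 + 3.45 = 15.12 ft²·°F·h/BTU
Q = 1130 × (73.8 − (-14.9)) / 15.12 = 6629 BTU/h
E = 6629 × 3670 = 24330000 BTU
Cost = 24330000/10⁶ × 29.2 = $710.4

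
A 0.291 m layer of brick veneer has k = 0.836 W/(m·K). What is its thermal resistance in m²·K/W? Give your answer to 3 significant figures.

R = L/k = 0.291/0.836 = 0.3481 m²·K/W

0.348 m²·K/W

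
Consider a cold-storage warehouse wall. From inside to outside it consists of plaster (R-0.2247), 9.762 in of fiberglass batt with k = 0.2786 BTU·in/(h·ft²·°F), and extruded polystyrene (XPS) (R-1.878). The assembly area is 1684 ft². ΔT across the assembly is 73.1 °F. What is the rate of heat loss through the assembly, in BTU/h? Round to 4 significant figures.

9.762/0.2786 = 35.039
R_total = 0.2247 + 35.039 + 1.878 = 37.142 ft²·°F·h/BTU
Q = A·ΔT/R = 1684 × 73.1 / 37.142 = 3314.3 BTU/h

3314 BTU/h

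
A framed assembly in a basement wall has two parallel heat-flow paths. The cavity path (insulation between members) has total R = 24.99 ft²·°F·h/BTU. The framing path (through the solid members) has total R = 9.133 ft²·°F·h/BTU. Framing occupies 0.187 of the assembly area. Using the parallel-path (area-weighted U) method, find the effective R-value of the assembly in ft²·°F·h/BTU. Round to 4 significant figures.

U_eff = 0.813/24.99 + 0.187/9.133 = 0.032533 + 0.020475 = 0.053008
R_eff = 1/U_eff = 18.865 ft²·°F·h/BTU

18.87 ft²·°F·h/BTU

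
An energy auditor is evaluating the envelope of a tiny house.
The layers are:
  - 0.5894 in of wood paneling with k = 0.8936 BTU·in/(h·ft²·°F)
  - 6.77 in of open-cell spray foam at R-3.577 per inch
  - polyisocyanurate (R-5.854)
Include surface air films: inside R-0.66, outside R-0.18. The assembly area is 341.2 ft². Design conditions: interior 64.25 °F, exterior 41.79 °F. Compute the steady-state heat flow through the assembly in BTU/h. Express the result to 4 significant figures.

0.5894/0.8936 = 0.65958
6.77 × 3.577 = 24.216
R_total = 0.66 + 0.65958 + 24.216 + 5.854 + 0.18 = 31.57 ft²·°F·h/BTU
Q = A·ΔT/R = 341.2 × (64.25 − 41.79) / 31.57 = 242.74 BTU/h

242.7 BTU/h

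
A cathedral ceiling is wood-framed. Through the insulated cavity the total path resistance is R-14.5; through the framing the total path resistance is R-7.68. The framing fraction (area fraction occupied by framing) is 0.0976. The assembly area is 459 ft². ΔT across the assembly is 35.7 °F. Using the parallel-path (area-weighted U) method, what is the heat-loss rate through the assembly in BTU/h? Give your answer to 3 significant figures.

1230 BTU/h

U_eff = 0.9024/14.5 + 0.0976/7.68 = 0.06223 + 0.01271 = 0.07494
R_eff = 1/U_eff = 13.34 ft²·°F·h/BTU
Q = 459 × 35.7 / 13.34 = 1228 BTU/h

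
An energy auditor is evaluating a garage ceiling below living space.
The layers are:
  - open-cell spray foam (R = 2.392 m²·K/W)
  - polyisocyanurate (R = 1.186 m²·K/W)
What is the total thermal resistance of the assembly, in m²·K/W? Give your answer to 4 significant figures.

R_total = 2.392 + 1.186 = 3.578 m²·K/W

3.578 m²·K/W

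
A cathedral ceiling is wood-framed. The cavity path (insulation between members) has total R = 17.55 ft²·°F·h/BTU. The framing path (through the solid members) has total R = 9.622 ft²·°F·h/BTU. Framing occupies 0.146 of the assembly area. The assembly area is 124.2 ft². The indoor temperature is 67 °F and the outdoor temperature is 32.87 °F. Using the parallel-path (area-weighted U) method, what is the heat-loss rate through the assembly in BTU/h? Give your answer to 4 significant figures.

270.6 BTU/h

U_eff = 0.854/17.55 + 0.146/9.622 = 0.048661 + 0.015174 = 0.063835
R_eff = 1/U_eff = 15.666 ft²·°F·h/BTU
Q = 124.2 × (67 − 32.87) / 15.666 = 270.59 BTU/h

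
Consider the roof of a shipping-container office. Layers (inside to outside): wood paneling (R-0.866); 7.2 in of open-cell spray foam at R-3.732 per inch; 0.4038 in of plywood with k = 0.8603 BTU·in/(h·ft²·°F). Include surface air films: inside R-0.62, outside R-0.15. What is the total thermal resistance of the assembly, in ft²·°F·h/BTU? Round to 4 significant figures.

7.2 × 3.732 = 26.87
0.4038/0.8603 = 0.46937
R_total = 0.62 + 0.866 + 26.87 + 0.46937 + 0.15 = 28.976 ft²·°F·h/BTU

28.98 ft²·°F·h/BTU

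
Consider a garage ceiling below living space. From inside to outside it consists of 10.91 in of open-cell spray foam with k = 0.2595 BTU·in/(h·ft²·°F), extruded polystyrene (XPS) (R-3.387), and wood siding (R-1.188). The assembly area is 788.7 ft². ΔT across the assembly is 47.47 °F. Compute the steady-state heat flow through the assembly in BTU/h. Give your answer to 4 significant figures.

10.91/0.2595 = 42.042
R_total = 42.042 + 3.387 + 1.188 = 46.617 ft²·°F·h/BTU
Q = A·ΔT/R = 788.7 × 47.47 / 46.617 = 803.12 BTU/h

803.1 BTU/h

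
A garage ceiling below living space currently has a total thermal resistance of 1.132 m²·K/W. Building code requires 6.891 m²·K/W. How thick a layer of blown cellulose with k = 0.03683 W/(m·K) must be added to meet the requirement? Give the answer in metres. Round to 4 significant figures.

0.2121 m

ΔR = 6.891 − 1.132 = 5.759 m²·K/W
L = ΔR × k = 5.759 × 0.03683 = 0.2121 m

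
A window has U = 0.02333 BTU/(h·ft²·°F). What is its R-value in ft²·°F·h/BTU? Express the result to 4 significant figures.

R = 1/U = 1/0.02333 = 42.863

42.86 ft²·°F·h/BTU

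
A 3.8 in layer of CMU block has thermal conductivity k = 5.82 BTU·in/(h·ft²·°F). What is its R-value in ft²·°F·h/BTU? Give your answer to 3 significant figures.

R = L/k = 3.8/5.82 = 0.6529 ft²·°F·h/BTU

0.653 ft²·°F·h/BTU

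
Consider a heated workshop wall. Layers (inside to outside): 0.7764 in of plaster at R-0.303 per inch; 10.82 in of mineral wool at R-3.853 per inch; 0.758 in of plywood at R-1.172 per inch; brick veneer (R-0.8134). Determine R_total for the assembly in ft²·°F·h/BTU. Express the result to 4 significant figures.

0.7764 × 0.303 = 0.23525
10.82 × 3.853 = 41.689
0.758 × 1.172 = 0.88838
R_total = 0.23525 + 41.689 + 0.88838 + 0.8134 = 43.626 ft²·°F·h/BTU

43.63 ft²·°F·h/BTU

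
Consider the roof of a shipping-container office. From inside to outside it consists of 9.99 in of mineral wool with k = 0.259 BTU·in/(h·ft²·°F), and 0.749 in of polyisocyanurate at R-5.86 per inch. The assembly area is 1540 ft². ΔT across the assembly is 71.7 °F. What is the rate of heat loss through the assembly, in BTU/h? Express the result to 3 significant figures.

9.99/0.259 = 38.57
0.749 × 5.86 = 4.389
R_total = 38.57 + 4.389 = 42.96 ft²·°F·h/BTU
Q = A·ΔT/R = 1540 × 71.7 / 42.96 = 2570 BTU/h

2570 BTU/h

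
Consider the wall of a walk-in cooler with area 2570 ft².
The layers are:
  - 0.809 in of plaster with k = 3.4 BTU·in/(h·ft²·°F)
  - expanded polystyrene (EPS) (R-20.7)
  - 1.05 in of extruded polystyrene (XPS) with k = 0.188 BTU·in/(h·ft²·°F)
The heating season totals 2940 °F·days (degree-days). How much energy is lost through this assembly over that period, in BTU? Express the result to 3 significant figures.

6840000 BTU

0.809/3.4 = 0.2379
1.05/0.188 = 5.585
R_total = 0.2379 + 20.7 + 5.585 = 26.52 ft²·°F·h/BTU
E = A × HDD × 24 / R = 2570 × 2940 × 24 / 26.52 = 6837000 BTU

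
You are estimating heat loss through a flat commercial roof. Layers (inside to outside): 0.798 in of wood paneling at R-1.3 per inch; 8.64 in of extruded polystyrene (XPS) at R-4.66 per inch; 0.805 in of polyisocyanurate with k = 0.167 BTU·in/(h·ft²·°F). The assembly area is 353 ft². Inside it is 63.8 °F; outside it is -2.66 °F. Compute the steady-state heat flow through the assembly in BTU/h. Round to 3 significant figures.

0.798 × 1.3 = 1.037
8.64 × 4.66 = 40.26
0.805/0.167 = 4.82
R_total = 1.037 + 40.26 + 4.82 = 46.12 ft²·°F·h/BTU
Q = A·ΔT/R = 353 × (63.8 − (-2.66)) / 46.12 = 508.7 BTU/h

509 BTU/h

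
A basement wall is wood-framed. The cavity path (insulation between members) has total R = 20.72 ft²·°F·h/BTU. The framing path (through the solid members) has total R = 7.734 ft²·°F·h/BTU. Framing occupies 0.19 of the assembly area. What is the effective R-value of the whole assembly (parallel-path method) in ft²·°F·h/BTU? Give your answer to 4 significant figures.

U_eff = 0.81/20.72 + 0.19/7.734 = 0.039093 + 0.024567 = 0.06366
R_eff = 1/U_eff = 15.709 ft²·°F·h/BTU

15.71 ft²·°F·h/BTU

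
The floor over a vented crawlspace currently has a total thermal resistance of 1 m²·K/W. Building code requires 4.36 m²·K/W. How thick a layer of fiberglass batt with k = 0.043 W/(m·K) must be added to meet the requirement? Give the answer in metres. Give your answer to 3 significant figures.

ΔR = 4.36 − 1 = 3.36 m²·K/W
L = ΔR × k = 3.36 × 0.043 = 0.1445 m

0.144 m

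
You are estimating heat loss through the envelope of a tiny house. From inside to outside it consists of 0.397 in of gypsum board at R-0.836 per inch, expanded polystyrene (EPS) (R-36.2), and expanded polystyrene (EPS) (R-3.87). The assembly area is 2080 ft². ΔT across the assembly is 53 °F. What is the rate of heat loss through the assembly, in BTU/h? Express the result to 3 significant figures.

0.397 × 0.836 = 0.3319
R_total = 0.3319 + 36.2 + 3.87 = 40.4 ft²·°F·h/BTU
Q = A·ΔT/R = 2080 × 53 / 40.4 = 2729 BTU/h

2730 BTU/h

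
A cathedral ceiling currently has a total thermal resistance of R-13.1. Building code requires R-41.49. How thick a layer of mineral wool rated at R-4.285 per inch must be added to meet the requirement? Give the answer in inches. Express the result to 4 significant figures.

6.625 in

ΔR = 41.49 − 13.1 = 28.39 ft²·°F·h/BTU
L = ΔR / (R/in) = 28.39/4.285 = 6.6254 in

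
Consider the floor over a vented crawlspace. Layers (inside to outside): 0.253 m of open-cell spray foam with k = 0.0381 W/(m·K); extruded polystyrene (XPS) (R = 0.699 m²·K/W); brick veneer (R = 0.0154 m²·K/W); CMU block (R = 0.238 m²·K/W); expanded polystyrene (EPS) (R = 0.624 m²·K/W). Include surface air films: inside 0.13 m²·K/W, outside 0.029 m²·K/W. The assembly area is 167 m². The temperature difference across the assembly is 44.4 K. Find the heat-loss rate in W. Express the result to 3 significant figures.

0.253/0.0381 = 6.64
R_total = 0.13 + 6.64 + 0.699 + 0.0154 + 0.238 + 0.624 + 0.029 = 8.376 m²·K/W
Q = A·ΔT/R = 167 × 44.4 / 8.376 = 885.3 W

885 W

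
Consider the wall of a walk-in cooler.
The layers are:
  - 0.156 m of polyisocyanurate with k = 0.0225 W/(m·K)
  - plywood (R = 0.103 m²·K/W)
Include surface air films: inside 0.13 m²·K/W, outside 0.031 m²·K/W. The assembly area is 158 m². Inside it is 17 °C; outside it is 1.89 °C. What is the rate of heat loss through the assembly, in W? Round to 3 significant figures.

0.156/0.0225 = 6.933
R_total = 0.13 + 6.933 + 0.103 + 0.031 = 7.197 m²·K/W
Q = A·ΔT/R = 158 × (17 − 1.89) / 7.197 = 331.7 W

332 W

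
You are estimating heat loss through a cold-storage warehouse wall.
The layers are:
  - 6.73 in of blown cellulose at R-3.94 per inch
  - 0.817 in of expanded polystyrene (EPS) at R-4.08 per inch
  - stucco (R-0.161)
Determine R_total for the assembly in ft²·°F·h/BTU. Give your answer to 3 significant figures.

30.0 ft²·°F·h/BTU

6.73 × 3.94 = 26.52
0.817 × 4.08 = 3.333
R_total = 26.52 + 3.333 + 0.161 = 30.01 ft²·°F·h/BTU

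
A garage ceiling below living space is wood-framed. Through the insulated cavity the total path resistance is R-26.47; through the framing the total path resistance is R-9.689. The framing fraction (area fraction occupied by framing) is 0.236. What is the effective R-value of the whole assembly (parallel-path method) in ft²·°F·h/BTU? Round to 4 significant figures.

18.79 ft²·°F·h/BTU

U_eff = 0.764/26.47 + 0.236/9.689 = 0.028863 + 0.024358 = 0.05322
R_eff = 1/U_eff = 18.79 ft²·°F·h/BTU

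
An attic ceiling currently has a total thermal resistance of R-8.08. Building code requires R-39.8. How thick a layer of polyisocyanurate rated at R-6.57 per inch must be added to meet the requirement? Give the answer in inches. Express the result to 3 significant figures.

ΔR = 39.8 − 8.08 = 31.72 ft²·°F·h/BTU
L = ΔR / (R/in) = 31.72/6.57 = 4.828 in

4.83 in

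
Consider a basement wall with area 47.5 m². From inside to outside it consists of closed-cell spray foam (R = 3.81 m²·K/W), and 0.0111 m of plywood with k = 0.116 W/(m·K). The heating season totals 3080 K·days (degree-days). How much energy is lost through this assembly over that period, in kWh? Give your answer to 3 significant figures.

0.0111/0.116 = 0.09569
R_total = 3.81 + 0.09569 = 3.906 m²·K/W
E = A × HDD × 24 / R / 1000 = 47.5 × 3080 × 24 / 3.906 / 1000 = 899 kWh

899 kWh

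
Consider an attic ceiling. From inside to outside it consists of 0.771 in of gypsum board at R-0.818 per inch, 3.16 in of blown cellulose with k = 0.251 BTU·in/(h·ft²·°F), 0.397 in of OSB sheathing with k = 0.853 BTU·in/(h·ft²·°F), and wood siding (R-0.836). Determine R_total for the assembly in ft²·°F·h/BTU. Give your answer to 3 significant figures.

14.5 ft²·°F·h/BTU

0.771 × 0.818 = 0.6307
3.16/0.251 = 12.59
0.397/0.853 = 0.4654
R_total = 0.6307 + 12.59 + 0.4654 + 0.836 = 14.52 ft²·°F·h/BTU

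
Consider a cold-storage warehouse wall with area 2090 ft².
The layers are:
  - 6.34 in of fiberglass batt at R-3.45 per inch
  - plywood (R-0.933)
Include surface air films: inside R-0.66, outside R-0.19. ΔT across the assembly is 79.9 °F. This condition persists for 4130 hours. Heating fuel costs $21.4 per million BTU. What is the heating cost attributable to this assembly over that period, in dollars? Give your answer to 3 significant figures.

624 dollars

6.34 × 3.45 = 21.87
R_total = 0.66 + 21.87 + 0.933 + 0.19 = 23.66 ft²·°F·h/BTU
Q = 2090 × 79.9 / 23.66 = 7059 BTU/h
E = 7059 × 4130 = 29150000 BTU
Cost = 29150000/10⁶ × 21.4 = $623.9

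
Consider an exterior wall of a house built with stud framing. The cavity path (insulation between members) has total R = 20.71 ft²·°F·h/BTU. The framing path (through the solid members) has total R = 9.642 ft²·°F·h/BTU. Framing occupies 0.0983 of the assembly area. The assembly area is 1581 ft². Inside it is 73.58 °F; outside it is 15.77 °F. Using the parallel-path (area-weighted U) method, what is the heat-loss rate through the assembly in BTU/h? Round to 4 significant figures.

U_eff = 0.9017/20.71 + 0.0983/9.642 = 0.043539 + 0.010195 = 0.053734
R_eff = 1/U_eff = 18.61 ft²·°F·h/BTU
Q = 1581 × (73.58 − 15.77) / 18.61 = 4911.2 BTU/h

4911 BTU/h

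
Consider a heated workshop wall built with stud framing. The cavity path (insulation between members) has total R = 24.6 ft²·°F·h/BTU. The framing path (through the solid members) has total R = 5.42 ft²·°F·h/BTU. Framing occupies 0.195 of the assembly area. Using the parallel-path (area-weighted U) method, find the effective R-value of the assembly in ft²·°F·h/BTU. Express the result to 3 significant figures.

14.6 ft²·°F·h/BTU

U_eff = 0.805/24.6 + 0.195/5.42 = 0.03272 + 0.03598 = 0.0687
R_eff = 1/U_eff = 14.56 ft²·°F·h/BTU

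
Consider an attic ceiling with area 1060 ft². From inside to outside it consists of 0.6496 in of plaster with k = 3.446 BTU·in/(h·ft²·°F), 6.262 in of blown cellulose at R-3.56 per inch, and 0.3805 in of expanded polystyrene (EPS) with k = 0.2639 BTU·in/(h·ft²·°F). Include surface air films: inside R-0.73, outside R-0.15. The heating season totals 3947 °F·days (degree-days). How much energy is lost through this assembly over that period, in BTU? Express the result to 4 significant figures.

0.6496/3.446 = 0.18851
6.262 × 3.56 = 22.293
0.3805/0.2639 = 1.4418
R_total = 0.73 + 0.18851 + 22.293 + 1.4418 + 0.15 = 24.803 ft²·°F·h/BTU
E = A × HDD × 24 / R = 1060 × 3947 × 24 / 24.803 = 4048400 BTU

4048000 BTU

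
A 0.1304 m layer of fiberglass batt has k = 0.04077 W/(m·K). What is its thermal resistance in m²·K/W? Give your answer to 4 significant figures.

3.198 m²·K/W

R = L/k = 0.1304/0.04077 = 3.1984 m²·K/W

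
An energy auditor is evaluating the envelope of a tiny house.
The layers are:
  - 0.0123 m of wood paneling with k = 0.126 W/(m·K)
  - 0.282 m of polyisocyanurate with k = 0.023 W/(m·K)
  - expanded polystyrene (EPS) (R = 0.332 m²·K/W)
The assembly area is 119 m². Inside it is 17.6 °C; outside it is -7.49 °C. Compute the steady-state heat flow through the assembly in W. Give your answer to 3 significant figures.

235 W

0.0123/0.126 = 0.09762
0.282/0.023 = 12.26
R_total = 0.09762 + 12.26 + 0.332 = 12.69 m²·K/W
Q = A·ΔT/R = 119 × (17.6 − (-7.49)) / 12.69 = 235.3 W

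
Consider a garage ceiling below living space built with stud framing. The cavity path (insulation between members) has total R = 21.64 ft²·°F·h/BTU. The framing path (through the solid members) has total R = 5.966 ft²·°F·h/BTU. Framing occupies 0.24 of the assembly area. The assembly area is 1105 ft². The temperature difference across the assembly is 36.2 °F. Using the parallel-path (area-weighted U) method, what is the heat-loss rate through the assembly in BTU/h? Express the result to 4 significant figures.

3014 BTU/h

U_eff = 0.76/21.64 + 0.24/5.966 = 0.03512 + 0.040228 = 0.075348
R_eff = 1/U_eff = 13.272 ft²·°F·h/BTU
Q = 1105 × 36.2 / 13.272 = 3014 BTU/h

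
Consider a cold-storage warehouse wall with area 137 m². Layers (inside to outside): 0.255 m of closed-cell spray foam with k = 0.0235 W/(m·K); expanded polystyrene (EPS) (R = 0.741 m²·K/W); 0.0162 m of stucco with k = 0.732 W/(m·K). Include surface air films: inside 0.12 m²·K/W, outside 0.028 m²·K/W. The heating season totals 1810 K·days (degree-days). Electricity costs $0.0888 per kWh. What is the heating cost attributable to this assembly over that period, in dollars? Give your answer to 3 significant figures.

44.9 dollars

0.255/0.0235 = 10.85
0.0162/0.732 = 0.02213
R_total = 0.12 + 10.85 + 0.741 + 0.02213 + 0.028 = 11.76 m²·K/W
E = A × HDD × 24 / R / 1000 = 137 × 1810 × 24 / 11.76 / 1000 = 506 kWh
Cost = 506 × 0.0888 = $44.93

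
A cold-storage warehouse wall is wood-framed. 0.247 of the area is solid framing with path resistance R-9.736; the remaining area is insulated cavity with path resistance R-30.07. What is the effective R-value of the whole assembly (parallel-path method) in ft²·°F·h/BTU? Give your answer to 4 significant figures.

U_eff = 0.753/30.07 + 0.247/9.736 = 0.025042 + 0.02537 = 0.050411
R_eff = 1/U_eff = 19.837 ft²·°F·h/BTU

19.84 ft²·°F·h/BTU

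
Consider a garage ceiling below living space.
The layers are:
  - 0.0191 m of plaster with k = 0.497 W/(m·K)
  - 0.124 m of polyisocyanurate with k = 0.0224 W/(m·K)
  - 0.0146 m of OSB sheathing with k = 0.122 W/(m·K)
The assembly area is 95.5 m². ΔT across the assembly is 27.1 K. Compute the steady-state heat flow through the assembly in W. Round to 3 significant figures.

0.0191/0.497 = 0.03843
0.124/0.0224 = 5.536
0.0146/0.122 = 0.1197
R_total = 0.03843 + 5.536 + 0.1197 = 5.694 m²·K/W
Q = A·ΔT/R = 95.5 × 27.1 / 5.694 = 454.5 W

455 W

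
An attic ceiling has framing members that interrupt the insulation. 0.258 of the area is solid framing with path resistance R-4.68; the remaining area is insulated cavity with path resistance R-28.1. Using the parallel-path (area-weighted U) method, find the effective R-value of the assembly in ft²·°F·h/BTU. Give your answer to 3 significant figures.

12.3 ft²·°F·h/BTU

U_eff = 0.742/28.1 + 0.258/4.68 = 0.02641 + 0.05513 = 0.08153
R_eff = 1/U_eff = 12.26 ft²·°F·h/BTU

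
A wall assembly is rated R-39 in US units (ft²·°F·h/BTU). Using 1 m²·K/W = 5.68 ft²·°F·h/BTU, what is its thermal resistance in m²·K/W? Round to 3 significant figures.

R_SI = 39/5.68 = 6.866

6.87 m²·K/W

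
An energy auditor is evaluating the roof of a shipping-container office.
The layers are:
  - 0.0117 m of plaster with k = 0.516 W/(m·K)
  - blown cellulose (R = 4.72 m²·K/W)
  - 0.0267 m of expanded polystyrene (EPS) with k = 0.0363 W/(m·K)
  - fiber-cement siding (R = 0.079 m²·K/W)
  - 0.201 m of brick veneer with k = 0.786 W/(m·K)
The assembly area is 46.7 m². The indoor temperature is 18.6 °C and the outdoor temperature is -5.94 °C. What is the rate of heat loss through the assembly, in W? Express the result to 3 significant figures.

0.0117/0.516 = 0.02267
0.0267/0.0363 = 0.7355
0.201/0.786 = 0.2557
R_total = 0.02267 + 4.72 + 0.7355 + 0.079 + 0.2557 = 5.813 m²·K/W
Q = A·ΔT/R = 46.7 × (18.6 − (-5.94)) / 5.813 = 197.1 W

197 W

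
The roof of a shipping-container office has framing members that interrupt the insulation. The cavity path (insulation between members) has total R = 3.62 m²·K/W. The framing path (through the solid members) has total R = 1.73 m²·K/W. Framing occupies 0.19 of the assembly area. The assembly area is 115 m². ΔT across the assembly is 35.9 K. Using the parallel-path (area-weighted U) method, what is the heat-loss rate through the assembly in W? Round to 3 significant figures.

1380 W

U_eff = 0.81/3.62 + 0.19/1.73 = 0.2238 + 0.1098 = 0.3336
R_eff = 1/U_eff = 2.998 m²·K/W
Q = 115 × 35.9 / 2.998 = 1377 W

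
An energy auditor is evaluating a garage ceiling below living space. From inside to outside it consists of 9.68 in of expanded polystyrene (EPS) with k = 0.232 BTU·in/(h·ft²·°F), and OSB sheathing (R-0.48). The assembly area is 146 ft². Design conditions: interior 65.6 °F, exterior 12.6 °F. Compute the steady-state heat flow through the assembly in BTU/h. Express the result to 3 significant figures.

183 BTU/h

9.68/0.232 = 41.72
R_total = 41.72 + 0.48 = 42.2 ft²·°F·h/BTU
Q = A·ΔT/R = 146 × (65.6 − 12.6) / 42.2 = 183.3 BTU/h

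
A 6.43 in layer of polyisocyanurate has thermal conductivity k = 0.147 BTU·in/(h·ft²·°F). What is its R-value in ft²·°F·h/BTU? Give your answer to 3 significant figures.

R = L/k = 6.43/0.147 = 43.74 ft²·°F·h/BTU

43.7 ft²·°F·h/BTU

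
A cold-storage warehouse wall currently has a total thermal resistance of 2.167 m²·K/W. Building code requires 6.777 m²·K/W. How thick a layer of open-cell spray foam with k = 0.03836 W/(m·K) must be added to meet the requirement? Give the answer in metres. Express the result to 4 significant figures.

0.1768 m

ΔR = 6.777 − 2.167 = 4.61 m²·K/W
L = ΔR × k = 4.61 × 0.03836 = 0.17684 m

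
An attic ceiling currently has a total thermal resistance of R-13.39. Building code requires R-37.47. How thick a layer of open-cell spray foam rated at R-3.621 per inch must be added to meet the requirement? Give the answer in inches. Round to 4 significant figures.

6.650 in

ΔR = 37.47 − 13.39 = 24.08 ft²·°F·h/BTU
L = ΔR / (R/in) = 24.08/3.621 = 6.6501 in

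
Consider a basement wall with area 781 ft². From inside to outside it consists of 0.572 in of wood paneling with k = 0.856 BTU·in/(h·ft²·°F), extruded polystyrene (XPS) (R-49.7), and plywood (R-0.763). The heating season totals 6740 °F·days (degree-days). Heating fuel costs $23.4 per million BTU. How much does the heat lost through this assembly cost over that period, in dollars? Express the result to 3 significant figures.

0.572/0.856 = 0.6682
R_total = 0.6682 + 49.7 + 0.763 = 51.13 ft²·°F·h/BTU
E = A × HDD × 24 / R = 781 × 6740 × 24 / 51.13 = 2471000 BTU
Cost = 2471000/10⁶ × 23.4 = $57.82

57.8 dollars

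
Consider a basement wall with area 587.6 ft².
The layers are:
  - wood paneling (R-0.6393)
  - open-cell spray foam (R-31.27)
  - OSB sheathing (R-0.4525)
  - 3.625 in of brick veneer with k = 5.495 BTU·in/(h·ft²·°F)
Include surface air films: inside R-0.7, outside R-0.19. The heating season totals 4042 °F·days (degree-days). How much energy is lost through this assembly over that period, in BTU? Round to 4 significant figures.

1681000 BTU

3.625/5.495 = 0.65969
R_total = 0.7 + 0.6393 + 31.27 + 0.4525 + 0.65969 + 0.19 = 33.911 ft²·°F·h/BTU
E = A × HDD × 24 / R = 587.6 × 4042 × 24 / 33.911 = 1680900 BTU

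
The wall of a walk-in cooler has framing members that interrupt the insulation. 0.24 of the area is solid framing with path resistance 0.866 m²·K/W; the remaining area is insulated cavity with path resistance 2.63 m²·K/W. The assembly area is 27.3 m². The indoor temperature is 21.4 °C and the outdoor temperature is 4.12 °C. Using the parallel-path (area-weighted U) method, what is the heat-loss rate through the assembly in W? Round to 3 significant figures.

U_eff = 0.76/2.63 + 0.24/0.866 = 0.289 + 0.2771 = 0.5661
R_eff = 1/U_eff = 1.766 m²·K/W
Q = 27.3 × (21.4 − 4.12) / 1.766 = 267.1 W

267 W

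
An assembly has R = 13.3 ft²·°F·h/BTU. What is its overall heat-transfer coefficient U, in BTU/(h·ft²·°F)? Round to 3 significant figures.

U = 1/R = 1/13.3 = 0.07519

0.0752 BTU/(h·ft²·°F)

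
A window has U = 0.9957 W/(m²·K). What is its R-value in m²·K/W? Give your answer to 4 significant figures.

1.004 m²·K/W

R = 1/U = 1/0.9957 = 1.0043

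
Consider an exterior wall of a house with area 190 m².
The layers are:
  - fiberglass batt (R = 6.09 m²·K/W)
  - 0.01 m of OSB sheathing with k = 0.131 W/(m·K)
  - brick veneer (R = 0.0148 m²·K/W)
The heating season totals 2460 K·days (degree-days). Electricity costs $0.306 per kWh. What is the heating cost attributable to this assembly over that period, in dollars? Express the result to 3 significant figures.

0.01/0.131 = 0.07634
R_total = 6.09 + 0.07634 + 0.0148 = 6.181 m²·K/W
E = A × HDD × 24 / R / 1000 = 190 × 2460 × 24 / 6.181 / 1000 = 1815 kWh
Cost = 1815 × 0.306 = $555.3

555 dollars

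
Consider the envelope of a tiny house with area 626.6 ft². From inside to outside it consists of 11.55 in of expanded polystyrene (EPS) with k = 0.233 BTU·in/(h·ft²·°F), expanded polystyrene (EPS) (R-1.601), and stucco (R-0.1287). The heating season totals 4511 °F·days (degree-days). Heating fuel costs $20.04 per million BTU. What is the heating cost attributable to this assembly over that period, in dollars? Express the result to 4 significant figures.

26.50 dollars

11.55/0.233 = 49.571
R_total = 49.571 + 1.601 + 0.1287 = 51.301 ft²·°F·h/BTU
E = A × HDD × 24 / R = 626.6 × 4511 × 24 / 51.301 = 1322400 BTU
Cost = 1322400/10⁶ × 20.04 = $26.5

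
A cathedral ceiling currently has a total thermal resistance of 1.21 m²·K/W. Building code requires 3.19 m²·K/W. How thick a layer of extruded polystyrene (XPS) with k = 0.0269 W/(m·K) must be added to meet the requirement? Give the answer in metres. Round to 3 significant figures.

ΔR = 3.19 − 1.21 = 1.98 m²·K/W
L = ΔR × k = 1.98 × 0.0269 = 0.05326 m

0.0533 m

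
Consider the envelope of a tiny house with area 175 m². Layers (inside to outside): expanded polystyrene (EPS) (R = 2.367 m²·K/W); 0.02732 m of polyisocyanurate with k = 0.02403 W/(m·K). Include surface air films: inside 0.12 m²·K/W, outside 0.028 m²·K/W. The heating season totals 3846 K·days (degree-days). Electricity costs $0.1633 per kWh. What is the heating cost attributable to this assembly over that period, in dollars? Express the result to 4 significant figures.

0.02732/0.02403 = 1.1369
R_total = 0.12 + 2.367 + 1.1369 + 0.028 = 3.6519 m²·K/W
E = A × HDD × 24 / R / 1000 = 175 × 3846 × 24 / 3.6519 / 1000 = 4423.2 kWh
Cost = 4423.2 × 0.1633 = $722.31

722.3 dollars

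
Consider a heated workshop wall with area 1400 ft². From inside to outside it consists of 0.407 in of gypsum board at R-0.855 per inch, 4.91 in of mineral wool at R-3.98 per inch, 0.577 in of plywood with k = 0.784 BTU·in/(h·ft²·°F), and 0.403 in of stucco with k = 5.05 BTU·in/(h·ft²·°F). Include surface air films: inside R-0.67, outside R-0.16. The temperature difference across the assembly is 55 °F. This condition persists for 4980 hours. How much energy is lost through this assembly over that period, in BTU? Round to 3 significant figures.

17800000 BTU

0.407 × 0.855 = 0.348
4.91 × 3.98 = 19.54
0.577/0.784 = 0.736
0.403/5.05 = 0.0798
R_total = 0.67 + 0.348 + 19.54 + 0.736 + 0.0798 + 0.16 = 21.54 ft²·°F·h/BTU
Q = 1400 × 55 / 21.54 = 3575 BTU/h
E = 3575 × 4980 = 17810000 BTU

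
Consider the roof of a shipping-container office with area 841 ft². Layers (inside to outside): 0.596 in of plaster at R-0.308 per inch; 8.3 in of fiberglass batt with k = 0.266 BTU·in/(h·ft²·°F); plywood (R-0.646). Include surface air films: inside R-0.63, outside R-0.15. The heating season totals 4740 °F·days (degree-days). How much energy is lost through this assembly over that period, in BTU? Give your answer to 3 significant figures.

0.596 × 0.308 = 0.1836
8.3/0.266 = 31.2
R_total = 0.63 + 0.1836 + 31.2 + 0.646 + 0.15 = 32.81 ft²·°F·h/BTU
E = A × HDD × 24 / R = 841 × 4740 × 24 / 32.81 = 2916000 BTU

2920000 BTU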